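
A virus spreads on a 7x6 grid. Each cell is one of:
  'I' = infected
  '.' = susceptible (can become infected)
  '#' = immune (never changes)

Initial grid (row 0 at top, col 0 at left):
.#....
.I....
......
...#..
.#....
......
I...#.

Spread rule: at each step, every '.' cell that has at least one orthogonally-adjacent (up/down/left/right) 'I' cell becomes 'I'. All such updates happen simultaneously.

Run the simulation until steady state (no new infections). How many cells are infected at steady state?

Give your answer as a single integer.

Step 0 (initial): 2 infected
Step 1: +5 new -> 7 infected
Step 2: +9 new -> 16 infected
Step 3: +7 new -> 23 infected
Step 4: +5 new -> 28 infected
Step 5: +5 new -> 33 infected
Step 6: +3 new -> 36 infected
Step 7: +2 new -> 38 infected
Step 8: +0 new -> 38 infected

Answer: 38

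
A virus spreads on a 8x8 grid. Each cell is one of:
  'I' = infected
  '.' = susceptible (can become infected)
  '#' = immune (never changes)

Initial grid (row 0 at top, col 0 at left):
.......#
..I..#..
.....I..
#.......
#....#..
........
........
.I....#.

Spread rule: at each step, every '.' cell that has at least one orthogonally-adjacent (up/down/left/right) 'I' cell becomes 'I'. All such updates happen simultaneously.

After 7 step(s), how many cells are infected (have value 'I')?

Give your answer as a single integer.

Answer: 58

Derivation:
Step 0 (initial): 3 infected
Step 1: +10 new -> 13 infected
Step 2: +15 new -> 28 infected
Step 3: +16 new -> 44 infected
Step 4: +8 new -> 52 infected
Step 5: +4 new -> 56 infected
Step 6: +1 new -> 57 infected
Step 7: +1 new -> 58 infected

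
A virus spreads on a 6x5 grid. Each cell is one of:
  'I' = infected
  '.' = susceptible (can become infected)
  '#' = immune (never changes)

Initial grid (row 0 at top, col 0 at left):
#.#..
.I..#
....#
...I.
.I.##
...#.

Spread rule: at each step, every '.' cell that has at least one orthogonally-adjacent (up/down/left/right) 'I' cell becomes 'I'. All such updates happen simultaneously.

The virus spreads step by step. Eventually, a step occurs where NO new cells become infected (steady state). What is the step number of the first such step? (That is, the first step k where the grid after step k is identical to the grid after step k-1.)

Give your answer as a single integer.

Answer: 5

Derivation:
Step 0 (initial): 3 infected
Step 1: +11 new -> 14 infected
Step 2: +6 new -> 20 infected
Step 3: +1 new -> 21 infected
Step 4: +1 new -> 22 infected
Step 5: +0 new -> 22 infected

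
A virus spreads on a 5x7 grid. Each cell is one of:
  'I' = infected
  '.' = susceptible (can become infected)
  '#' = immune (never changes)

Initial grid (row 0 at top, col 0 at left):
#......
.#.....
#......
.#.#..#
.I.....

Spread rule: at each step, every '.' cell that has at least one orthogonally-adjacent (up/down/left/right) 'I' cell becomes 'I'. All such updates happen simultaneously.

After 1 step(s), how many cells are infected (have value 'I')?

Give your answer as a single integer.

Answer: 3

Derivation:
Step 0 (initial): 1 infected
Step 1: +2 new -> 3 infected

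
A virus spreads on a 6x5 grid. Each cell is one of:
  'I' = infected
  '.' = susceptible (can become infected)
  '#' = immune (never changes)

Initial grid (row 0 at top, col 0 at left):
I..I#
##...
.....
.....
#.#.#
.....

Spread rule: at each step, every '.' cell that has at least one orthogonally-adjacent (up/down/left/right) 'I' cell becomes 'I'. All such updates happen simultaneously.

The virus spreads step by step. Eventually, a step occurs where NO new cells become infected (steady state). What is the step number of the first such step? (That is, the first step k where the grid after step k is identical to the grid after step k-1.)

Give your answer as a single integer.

Answer: 9

Derivation:
Step 0 (initial): 2 infected
Step 1: +3 new -> 5 infected
Step 2: +3 new -> 8 infected
Step 3: +3 new -> 11 infected
Step 4: +4 new -> 15 infected
Step 5: +3 new -> 18 infected
Step 6: +4 new -> 22 infected
Step 7: +1 new -> 23 infected
Step 8: +1 new -> 24 infected
Step 9: +0 new -> 24 infected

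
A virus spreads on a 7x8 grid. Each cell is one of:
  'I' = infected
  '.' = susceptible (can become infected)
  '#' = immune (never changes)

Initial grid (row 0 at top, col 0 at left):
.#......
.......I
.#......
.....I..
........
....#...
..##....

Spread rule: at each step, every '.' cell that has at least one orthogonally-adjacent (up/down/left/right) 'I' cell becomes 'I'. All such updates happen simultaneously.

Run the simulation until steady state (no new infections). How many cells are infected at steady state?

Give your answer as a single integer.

Step 0 (initial): 2 infected
Step 1: +7 new -> 9 infected
Step 2: +9 new -> 18 infected
Step 3: +8 new -> 26 infected
Step 4: +9 new -> 35 infected
Step 5: +6 new -> 41 infected
Step 6: +5 new -> 46 infected
Step 7: +3 new -> 49 infected
Step 8: +2 new -> 51 infected
Step 9: +0 new -> 51 infected

Answer: 51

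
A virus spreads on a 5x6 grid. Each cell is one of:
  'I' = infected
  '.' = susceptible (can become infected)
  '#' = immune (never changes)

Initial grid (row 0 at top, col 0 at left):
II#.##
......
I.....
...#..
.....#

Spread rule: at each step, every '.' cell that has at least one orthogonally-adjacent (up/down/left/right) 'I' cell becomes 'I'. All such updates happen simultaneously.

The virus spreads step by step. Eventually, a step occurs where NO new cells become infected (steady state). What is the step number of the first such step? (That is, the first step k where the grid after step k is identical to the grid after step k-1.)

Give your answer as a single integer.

Answer: 7

Derivation:
Step 0 (initial): 3 infected
Step 1: +4 new -> 7 infected
Step 2: +4 new -> 11 infected
Step 3: +4 new -> 15 infected
Step 4: +4 new -> 19 infected
Step 5: +4 new -> 23 infected
Step 6: +2 new -> 25 infected
Step 7: +0 new -> 25 infected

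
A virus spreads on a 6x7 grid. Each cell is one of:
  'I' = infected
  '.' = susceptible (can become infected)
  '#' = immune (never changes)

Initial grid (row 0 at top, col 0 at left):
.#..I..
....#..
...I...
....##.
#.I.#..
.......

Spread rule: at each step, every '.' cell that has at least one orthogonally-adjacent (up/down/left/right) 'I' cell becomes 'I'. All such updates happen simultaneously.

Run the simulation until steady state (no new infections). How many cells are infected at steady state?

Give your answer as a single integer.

Answer: 36

Derivation:
Step 0 (initial): 3 infected
Step 1: +10 new -> 13 infected
Step 2: +9 new -> 22 infected
Step 3: +7 new -> 29 infected
Step 4: +3 new -> 32 infected
Step 5: +4 new -> 36 infected
Step 6: +0 new -> 36 infected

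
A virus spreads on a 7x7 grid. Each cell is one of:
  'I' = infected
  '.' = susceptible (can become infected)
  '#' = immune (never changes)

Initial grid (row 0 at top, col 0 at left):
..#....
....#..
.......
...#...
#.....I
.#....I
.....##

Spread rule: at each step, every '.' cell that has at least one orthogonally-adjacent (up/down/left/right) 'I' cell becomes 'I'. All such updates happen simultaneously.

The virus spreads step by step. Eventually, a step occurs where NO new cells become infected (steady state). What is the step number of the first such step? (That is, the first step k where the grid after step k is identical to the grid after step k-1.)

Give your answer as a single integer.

Answer: 11

Derivation:
Step 0 (initial): 2 infected
Step 1: +3 new -> 5 infected
Step 2: +4 new -> 9 infected
Step 3: +6 new -> 15 infected
Step 4: +6 new -> 21 infected
Step 5: +5 new -> 26 infected
Step 6: +5 new -> 31 infected
Step 7: +5 new -> 36 infected
Step 8: +3 new -> 39 infected
Step 9: +2 new -> 41 infected
Step 10: +1 new -> 42 infected
Step 11: +0 new -> 42 infected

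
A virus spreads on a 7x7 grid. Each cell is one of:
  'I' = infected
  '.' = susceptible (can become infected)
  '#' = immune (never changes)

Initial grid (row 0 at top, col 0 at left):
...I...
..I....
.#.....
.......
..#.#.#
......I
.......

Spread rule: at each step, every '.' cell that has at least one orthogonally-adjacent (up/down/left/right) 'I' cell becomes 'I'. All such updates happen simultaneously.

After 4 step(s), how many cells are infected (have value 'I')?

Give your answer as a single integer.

Answer: 38

Derivation:
Step 0 (initial): 3 infected
Step 1: +7 new -> 10 infected
Step 2: +9 new -> 19 infected
Step 3: +10 new -> 29 infected
Step 4: +9 new -> 38 infected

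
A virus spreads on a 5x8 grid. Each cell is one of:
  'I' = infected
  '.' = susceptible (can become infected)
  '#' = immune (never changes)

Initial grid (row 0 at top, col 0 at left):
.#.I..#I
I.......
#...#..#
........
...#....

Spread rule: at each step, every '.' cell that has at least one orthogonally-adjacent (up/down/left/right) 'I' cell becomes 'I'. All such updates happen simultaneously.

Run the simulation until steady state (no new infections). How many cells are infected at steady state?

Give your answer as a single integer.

Step 0 (initial): 3 infected
Step 1: +6 new -> 9 infected
Step 2: +6 new -> 15 infected
Step 3: +5 new -> 20 infected
Step 4: +6 new -> 26 infected
Step 5: +6 new -> 32 infected
Step 6: +2 new -> 34 infected
Step 7: +0 new -> 34 infected

Answer: 34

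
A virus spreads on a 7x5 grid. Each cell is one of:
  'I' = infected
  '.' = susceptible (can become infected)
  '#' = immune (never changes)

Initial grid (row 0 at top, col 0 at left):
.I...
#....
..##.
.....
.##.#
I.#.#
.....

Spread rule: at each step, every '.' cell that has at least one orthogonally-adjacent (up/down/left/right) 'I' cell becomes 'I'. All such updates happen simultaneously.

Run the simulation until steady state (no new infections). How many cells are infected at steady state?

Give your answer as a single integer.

Answer: 27

Derivation:
Step 0 (initial): 2 infected
Step 1: +6 new -> 8 infected
Step 2: +5 new -> 13 infected
Step 3: +5 new -> 18 infected
Step 4: +3 new -> 21 infected
Step 5: +4 new -> 25 infected
Step 6: +2 new -> 27 infected
Step 7: +0 new -> 27 infected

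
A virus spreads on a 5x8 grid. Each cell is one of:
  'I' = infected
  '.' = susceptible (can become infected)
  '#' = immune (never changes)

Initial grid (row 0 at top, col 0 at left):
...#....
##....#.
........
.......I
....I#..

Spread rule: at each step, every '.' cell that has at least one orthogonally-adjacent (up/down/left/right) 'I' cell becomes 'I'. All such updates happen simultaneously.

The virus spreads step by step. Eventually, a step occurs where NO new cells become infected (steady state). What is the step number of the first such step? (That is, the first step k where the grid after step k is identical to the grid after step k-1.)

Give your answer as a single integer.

Answer: 9

Derivation:
Step 0 (initial): 2 infected
Step 1: +5 new -> 7 infected
Step 2: +7 new -> 14 infected
Step 3: +6 new -> 20 infected
Step 4: +7 new -> 27 infected
Step 5: +4 new -> 31 infected
Step 6: +2 new -> 33 infected
Step 7: +1 new -> 34 infected
Step 8: +1 new -> 35 infected
Step 9: +0 new -> 35 infected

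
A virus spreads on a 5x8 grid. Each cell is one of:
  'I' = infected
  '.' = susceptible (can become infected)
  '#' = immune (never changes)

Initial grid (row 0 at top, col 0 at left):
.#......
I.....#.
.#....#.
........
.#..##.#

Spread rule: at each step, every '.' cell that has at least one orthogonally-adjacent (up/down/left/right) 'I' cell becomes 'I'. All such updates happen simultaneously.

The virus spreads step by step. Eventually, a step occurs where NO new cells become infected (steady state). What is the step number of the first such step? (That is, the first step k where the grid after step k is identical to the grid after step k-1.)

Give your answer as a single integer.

Answer: 11

Derivation:
Step 0 (initial): 1 infected
Step 1: +3 new -> 4 infected
Step 2: +2 new -> 6 infected
Step 3: +5 new -> 11 infected
Step 4: +4 new -> 15 infected
Step 5: +5 new -> 20 infected
Step 6: +4 new -> 24 infected
Step 7: +2 new -> 26 infected
Step 8: +2 new -> 28 infected
Step 9: +3 new -> 31 infected
Step 10: +1 new -> 32 infected
Step 11: +0 new -> 32 infected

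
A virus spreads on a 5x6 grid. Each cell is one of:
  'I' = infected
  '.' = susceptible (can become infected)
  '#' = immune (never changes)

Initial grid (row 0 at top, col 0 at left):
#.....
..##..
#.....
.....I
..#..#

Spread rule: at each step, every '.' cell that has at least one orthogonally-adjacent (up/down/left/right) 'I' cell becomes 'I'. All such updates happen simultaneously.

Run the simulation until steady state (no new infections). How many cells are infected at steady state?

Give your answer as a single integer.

Answer: 24

Derivation:
Step 0 (initial): 1 infected
Step 1: +2 new -> 3 infected
Step 2: +4 new -> 7 infected
Step 3: +5 new -> 12 infected
Step 4: +3 new -> 15 infected
Step 5: +4 new -> 19 infected
Step 6: +3 new -> 22 infected
Step 7: +2 new -> 24 infected
Step 8: +0 new -> 24 infected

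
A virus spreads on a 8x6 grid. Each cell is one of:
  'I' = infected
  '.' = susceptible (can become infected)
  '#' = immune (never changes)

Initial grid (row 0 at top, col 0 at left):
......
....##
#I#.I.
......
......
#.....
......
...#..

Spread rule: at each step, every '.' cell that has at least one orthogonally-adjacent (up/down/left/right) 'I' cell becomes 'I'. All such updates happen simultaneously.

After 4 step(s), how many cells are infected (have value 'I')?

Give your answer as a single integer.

Step 0 (initial): 2 infected
Step 1: +5 new -> 7 infected
Step 2: +10 new -> 17 infected
Step 3: +9 new -> 26 infected
Step 4: +6 new -> 32 infected

Answer: 32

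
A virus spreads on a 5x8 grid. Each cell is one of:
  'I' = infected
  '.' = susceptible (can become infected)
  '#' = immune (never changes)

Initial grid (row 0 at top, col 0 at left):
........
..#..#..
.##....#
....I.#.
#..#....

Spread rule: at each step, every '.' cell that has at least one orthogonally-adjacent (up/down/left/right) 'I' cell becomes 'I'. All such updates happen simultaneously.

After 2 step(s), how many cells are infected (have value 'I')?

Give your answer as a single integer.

Step 0 (initial): 1 infected
Step 1: +4 new -> 5 infected
Step 2: +5 new -> 10 infected

Answer: 10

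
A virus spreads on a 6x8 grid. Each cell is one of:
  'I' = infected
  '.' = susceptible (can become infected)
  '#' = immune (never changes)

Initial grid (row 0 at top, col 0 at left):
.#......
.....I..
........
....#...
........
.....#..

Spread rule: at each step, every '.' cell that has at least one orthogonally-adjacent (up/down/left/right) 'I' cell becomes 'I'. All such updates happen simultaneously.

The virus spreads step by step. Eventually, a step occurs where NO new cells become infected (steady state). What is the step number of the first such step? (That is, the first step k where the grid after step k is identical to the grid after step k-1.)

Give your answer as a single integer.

Step 0 (initial): 1 infected
Step 1: +4 new -> 5 infected
Step 2: +7 new -> 12 infected
Step 3: +7 new -> 19 infected
Step 4: +7 new -> 26 infected
Step 5: +7 new -> 33 infected
Step 6: +6 new -> 39 infected
Step 7: +3 new -> 42 infected
Step 8: +2 new -> 44 infected
Step 9: +1 new -> 45 infected
Step 10: +0 new -> 45 infected

Answer: 10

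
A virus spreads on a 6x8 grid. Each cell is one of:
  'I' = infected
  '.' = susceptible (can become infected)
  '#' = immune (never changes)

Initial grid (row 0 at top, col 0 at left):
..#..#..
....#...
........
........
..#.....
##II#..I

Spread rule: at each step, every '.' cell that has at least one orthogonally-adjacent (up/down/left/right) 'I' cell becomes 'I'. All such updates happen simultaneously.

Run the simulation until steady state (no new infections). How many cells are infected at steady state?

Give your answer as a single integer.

Step 0 (initial): 3 infected
Step 1: +3 new -> 6 infected
Step 2: +5 new -> 11 infected
Step 3: +6 new -> 17 infected
Step 4: +7 new -> 24 infected
Step 5: +8 new -> 32 infected
Step 6: +6 new -> 38 infected
Step 7: +2 new -> 40 infected
Step 8: +1 new -> 41 infected
Step 9: +0 new -> 41 infected

Answer: 41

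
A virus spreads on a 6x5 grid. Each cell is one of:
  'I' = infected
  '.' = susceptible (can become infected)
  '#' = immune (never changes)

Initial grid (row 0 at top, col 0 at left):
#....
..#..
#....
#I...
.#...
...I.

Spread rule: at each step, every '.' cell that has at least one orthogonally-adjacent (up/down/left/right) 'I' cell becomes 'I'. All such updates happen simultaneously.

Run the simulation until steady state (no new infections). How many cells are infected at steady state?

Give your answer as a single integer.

Step 0 (initial): 2 infected
Step 1: +5 new -> 7 infected
Step 2: +6 new -> 13 infected
Step 3: +5 new -> 18 infected
Step 4: +4 new -> 22 infected
Step 5: +2 new -> 24 infected
Step 6: +1 new -> 25 infected
Step 7: +0 new -> 25 infected

Answer: 25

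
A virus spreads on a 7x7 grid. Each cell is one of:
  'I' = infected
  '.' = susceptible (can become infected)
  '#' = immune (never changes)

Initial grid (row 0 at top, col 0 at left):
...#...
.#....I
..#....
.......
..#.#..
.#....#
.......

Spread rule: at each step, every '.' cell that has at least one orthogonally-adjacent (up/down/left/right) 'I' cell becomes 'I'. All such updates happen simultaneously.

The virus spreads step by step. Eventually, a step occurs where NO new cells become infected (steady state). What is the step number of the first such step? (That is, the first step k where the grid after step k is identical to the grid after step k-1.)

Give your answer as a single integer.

Step 0 (initial): 1 infected
Step 1: +3 new -> 4 infected
Step 2: +4 new -> 8 infected
Step 3: +5 new -> 13 infected
Step 4: +4 new -> 17 infected
Step 5: +3 new -> 20 infected
Step 6: +5 new -> 25 infected
Step 7: +5 new -> 30 infected
Step 8: +6 new -> 36 infected
Step 9: +3 new -> 39 infected
Step 10: +2 new -> 41 infected
Step 11: +1 new -> 42 infected
Step 12: +0 new -> 42 infected

Answer: 12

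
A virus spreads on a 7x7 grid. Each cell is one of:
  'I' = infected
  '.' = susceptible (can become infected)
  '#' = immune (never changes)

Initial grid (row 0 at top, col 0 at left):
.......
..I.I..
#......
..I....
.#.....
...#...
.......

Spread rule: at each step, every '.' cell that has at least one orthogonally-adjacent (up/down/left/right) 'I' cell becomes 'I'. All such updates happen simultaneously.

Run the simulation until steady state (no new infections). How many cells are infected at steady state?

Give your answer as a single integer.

Answer: 46

Derivation:
Step 0 (initial): 3 infected
Step 1: +10 new -> 13 infected
Step 2: +12 new -> 25 infected
Step 3: +8 new -> 33 infected
Step 4: +6 new -> 39 infected
Step 5: +4 new -> 43 infected
Step 6: +2 new -> 45 infected
Step 7: +1 new -> 46 infected
Step 8: +0 new -> 46 infected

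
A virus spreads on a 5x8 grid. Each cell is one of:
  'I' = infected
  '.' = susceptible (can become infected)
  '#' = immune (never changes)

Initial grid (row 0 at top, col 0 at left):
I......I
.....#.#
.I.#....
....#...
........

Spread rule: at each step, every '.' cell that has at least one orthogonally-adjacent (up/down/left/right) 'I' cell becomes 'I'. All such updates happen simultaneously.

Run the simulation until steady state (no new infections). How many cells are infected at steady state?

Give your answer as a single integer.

Step 0 (initial): 3 infected
Step 1: +7 new -> 10 infected
Step 2: +7 new -> 17 infected
Step 3: +7 new -> 24 infected
Step 4: +5 new -> 29 infected
Step 5: +5 new -> 34 infected
Step 6: +2 new -> 36 infected
Step 7: +0 new -> 36 infected

Answer: 36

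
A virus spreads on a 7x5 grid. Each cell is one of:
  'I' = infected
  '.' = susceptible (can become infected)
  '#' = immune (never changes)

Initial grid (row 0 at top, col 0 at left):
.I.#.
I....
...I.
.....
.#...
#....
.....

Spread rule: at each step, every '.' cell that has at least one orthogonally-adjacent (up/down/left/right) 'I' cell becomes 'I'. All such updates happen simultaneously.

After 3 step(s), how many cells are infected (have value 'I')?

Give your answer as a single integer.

Step 0 (initial): 3 infected
Step 1: +8 new -> 11 infected
Step 2: +7 new -> 18 infected
Step 3: +6 new -> 24 infected

Answer: 24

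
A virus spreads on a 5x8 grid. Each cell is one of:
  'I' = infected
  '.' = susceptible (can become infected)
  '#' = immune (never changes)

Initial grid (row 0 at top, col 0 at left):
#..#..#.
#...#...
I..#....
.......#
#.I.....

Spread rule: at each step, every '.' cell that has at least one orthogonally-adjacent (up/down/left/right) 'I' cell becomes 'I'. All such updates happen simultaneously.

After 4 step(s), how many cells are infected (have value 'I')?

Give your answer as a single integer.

Step 0 (initial): 2 infected
Step 1: +5 new -> 7 infected
Step 2: +5 new -> 12 infected
Step 3: +4 new -> 16 infected
Step 4: +5 new -> 21 infected

Answer: 21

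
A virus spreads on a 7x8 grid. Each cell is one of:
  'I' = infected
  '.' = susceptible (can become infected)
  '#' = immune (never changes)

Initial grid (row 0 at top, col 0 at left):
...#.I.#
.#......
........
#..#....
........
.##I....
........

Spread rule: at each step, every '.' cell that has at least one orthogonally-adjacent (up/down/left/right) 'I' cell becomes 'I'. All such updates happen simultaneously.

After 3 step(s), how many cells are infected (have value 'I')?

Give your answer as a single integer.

Answer: 28

Derivation:
Step 0 (initial): 2 infected
Step 1: +6 new -> 8 infected
Step 2: +8 new -> 16 infected
Step 3: +12 new -> 28 infected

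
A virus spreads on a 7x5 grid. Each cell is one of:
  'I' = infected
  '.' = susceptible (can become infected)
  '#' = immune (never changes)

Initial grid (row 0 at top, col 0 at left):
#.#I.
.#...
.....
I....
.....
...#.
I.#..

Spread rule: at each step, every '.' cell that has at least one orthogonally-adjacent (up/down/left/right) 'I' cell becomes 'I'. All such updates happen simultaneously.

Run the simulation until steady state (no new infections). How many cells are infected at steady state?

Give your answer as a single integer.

Answer: 29

Derivation:
Step 0 (initial): 3 infected
Step 1: +7 new -> 10 infected
Step 2: +8 new -> 18 infected
Step 3: +5 new -> 23 infected
Step 4: +2 new -> 25 infected
Step 5: +1 new -> 26 infected
Step 6: +1 new -> 27 infected
Step 7: +1 new -> 28 infected
Step 8: +1 new -> 29 infected
Step 9: +0 new -> 29 infected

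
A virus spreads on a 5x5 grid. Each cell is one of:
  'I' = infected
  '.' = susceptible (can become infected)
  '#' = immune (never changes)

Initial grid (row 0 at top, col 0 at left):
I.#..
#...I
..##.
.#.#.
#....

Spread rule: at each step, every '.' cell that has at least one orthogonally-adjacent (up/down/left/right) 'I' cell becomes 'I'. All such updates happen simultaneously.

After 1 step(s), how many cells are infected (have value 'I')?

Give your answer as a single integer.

Answer: 6

Derivation:
Step 0 (initial): 2 infected
Step 1: +4 new -> 6 infected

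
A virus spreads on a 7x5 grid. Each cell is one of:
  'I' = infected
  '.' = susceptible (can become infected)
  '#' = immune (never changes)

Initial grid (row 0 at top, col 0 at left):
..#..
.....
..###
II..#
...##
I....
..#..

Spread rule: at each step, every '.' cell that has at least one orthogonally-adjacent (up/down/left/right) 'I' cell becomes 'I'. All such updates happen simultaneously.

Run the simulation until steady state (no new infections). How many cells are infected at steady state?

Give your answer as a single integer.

Step 0 (initial): 3 infected
Step 1: +7 new -> 10 infected
Step 2: +6 new -> 16 infected
Step 3: +4 new -> 20 infected
Step 4: +3 new -> 23 infected
Step 5: +3 new -> 26 infected
Step 6: +1 new -> 27 infected
Step 7: +0 new -> 27 infected

Answer: 27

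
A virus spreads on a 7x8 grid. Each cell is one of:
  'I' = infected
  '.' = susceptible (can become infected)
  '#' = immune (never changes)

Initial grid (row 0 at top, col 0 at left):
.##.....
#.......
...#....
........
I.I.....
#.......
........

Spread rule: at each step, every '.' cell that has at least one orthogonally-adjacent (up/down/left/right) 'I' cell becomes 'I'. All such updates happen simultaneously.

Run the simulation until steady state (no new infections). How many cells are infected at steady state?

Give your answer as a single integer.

Answer: 50

Derivation:
Step 0 (initial): 2 infected
Step 1: +5 new -> 7 infected
Step 2: +8 new -> 15 infected
Step 3: +7 new -> 22 infected
Step 4: +8 new -> 30 infected
Step 5: +7 new -> 37 infected
Step 6: +6 new -> 43 infected
Step 7: +4 new -> 47 infected
Step 8: +2 new -> 49 infected
Step 9: +1 new -> 50 infected
Step 10: +0 new -> 50 infected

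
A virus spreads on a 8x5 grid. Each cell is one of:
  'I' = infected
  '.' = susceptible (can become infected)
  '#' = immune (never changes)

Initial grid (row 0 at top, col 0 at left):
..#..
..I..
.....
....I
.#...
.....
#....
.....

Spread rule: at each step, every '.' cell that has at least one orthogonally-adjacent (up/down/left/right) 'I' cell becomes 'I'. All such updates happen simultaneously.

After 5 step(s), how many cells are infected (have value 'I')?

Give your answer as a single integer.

Step 0 (initial): 2 infected
Step 1: +6 new -> 8 infected
Step 2: +9 new -> 17 infected
Step 3: +7 new -> 24 infected
Step 4: +4 new -> 28 infected
Step 5: +4 new -> 32 infected

Answer: 32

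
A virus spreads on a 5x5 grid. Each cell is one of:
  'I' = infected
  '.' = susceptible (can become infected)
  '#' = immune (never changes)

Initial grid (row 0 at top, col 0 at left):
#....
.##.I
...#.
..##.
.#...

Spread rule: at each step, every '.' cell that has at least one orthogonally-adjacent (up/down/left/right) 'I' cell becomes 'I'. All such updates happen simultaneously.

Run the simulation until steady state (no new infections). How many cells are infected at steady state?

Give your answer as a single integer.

Answer: 11

Derivation:
Step 0 (initial): 1 infected
Step 1: +3 new -> 4 infected
Step 2: +2 new -> 6 infected
Step 3: +2 new -> 8 infected
Step 4: +2 new -> 10 infected
Step 5: +1 new -> 11 infected
Step 6: +0 new -> 11 infected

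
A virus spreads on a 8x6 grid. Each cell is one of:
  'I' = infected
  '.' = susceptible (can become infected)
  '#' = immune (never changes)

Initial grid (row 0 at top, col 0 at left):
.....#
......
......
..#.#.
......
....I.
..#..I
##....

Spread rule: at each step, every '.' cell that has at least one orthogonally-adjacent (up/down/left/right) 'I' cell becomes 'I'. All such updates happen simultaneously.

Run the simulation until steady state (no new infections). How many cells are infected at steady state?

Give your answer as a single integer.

Step 0 (initial): 2 infected
Step 1: +5 new -> 7 infected
Step 2: +5 new -> 12 infected
Step 3: +5 new -> 17 infected
Step 4: +6 new -> 23 infected
Step 5: +7 new -> 30 infected
Step 6: +5 new -> 35 infected
Step 7: +4 new -> 39 infected
Step 8: +2 new -> 41 infected
Step 9: +1 new -> 42 infected
Step 10: +0 new -> 42 infected

Answer: 42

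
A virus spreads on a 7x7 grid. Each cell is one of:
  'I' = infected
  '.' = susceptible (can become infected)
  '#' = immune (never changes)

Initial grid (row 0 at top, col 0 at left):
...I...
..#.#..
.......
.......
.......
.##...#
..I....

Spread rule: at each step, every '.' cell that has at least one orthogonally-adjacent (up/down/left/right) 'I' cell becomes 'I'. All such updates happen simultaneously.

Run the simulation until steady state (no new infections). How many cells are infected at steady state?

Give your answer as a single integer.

Answer: 44

Derivation:
Step 0 (initial): 2 infected
Step 1: +5 new -> 7 infected
Step 2: +6 new -> 13 infected
Step 3: +11 new -> 24 infected
Step 4: +11 new -> 35 infected
Step 5: +7 new -> 42 infected
Step 6: +2 new -> 44 infected
Step 7: +0 new -> 44 infected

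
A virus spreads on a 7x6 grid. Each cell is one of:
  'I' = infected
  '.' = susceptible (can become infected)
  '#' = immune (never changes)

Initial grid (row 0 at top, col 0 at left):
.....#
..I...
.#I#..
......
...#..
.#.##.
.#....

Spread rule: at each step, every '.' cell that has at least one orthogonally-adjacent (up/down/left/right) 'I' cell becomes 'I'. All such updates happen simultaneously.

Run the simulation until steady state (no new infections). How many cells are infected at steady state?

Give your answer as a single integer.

Step 0 (initial): 2 infected
Step 1: +4 new -> 6 infected
Step 2: +7 new -> 13 infected
Step 3: +9 new -> 22 infected
Step 4: +5 new -> 27 infected
Step 5: +3 new -> 30 infected
Step 6: +3 new -> 33 infected
Step 7: +1 new -> 34 infected
Step 8: +0 new -> 34 infected

Answer: 34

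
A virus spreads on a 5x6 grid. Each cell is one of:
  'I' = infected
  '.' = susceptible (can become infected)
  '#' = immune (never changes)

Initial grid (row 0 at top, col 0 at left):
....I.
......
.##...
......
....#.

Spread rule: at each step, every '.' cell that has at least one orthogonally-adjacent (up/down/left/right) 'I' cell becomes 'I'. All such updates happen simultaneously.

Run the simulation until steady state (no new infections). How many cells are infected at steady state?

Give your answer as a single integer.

Step 0 (initial): 1 infected
Step 1: +3 new -> 4 infected
Step 2: +4 new -> 8 infected
Step 3: +5 new -> 13 infected
Step 4: +4 new -> 17 infected
Step 5: +4 new -> 21 infected
Step 6: +3 new -> 24 infected
Step 7: +2 new -> 26 infected
Step 8: +1 new -> 27 infected
Step 9: +0 new -> 27 infected

Answer: 27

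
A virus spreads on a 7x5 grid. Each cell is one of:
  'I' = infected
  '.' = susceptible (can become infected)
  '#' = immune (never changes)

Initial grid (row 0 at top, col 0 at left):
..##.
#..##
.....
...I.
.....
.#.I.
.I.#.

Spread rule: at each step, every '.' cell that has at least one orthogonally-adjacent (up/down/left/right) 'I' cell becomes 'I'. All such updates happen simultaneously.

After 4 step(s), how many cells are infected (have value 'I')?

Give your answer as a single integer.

Step 0 (initial): 3 infected
Step 1: +8 new -> 11 infected
Step 2: +7 new -> 18 infected
Step 3: +5 new -> 23 infected
Step 4: +2 new -> 25 infected

Answer: 25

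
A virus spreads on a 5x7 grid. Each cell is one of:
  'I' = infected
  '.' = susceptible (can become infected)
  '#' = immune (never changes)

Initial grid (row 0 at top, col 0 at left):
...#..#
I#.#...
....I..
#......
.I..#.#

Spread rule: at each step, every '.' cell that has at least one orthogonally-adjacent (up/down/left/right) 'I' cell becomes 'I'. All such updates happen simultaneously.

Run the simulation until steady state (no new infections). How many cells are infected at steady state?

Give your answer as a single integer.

Step 0 (initial): 3 infected
Step 1: +9 new -> 12 infected
Step 2: +10 new -> 22 infected
Step 3: +6 new -> 28 infected
Step 4: +0 new -> 28 infected

Answer: 28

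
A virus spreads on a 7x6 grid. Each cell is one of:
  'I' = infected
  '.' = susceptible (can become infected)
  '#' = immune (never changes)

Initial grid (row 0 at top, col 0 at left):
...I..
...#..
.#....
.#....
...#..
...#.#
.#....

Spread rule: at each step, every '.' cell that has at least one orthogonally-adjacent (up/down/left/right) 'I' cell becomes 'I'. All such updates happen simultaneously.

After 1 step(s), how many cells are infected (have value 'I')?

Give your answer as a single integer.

Answer: 3

Derivation:
Step 0 (initial): 1 infected
Step 1: +2 new -> 3 infected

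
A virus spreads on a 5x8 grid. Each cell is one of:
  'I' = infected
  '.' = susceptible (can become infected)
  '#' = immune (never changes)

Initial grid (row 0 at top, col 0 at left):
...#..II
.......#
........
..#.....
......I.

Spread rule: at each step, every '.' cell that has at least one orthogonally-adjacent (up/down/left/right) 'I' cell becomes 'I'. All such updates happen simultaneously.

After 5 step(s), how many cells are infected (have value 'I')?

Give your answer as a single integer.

Answer: 26

Derivation:
Step 0 (initial): 3 infected
Step 1: +5 new -> 8 infected
Step 2: +6 new -> 14 infected
Step 3: +5 new -> 19 infected
Step 4: +4 new -> 23 infected
Step 5: +3 new -> 26 infected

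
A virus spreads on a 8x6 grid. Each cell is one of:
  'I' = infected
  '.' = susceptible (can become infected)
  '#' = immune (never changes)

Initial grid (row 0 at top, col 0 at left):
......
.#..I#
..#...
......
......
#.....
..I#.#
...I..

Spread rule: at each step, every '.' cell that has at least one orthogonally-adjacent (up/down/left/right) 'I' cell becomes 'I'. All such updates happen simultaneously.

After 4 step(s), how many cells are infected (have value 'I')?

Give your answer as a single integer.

Step 0 (initial): 3 infected
Step 1: +7 new -> 10 infected
Step 2: +13 new -> 23 infected
Step 3: +9 new -> 32 infected
Step 4: +5 new -> 37 infected

Answer: 37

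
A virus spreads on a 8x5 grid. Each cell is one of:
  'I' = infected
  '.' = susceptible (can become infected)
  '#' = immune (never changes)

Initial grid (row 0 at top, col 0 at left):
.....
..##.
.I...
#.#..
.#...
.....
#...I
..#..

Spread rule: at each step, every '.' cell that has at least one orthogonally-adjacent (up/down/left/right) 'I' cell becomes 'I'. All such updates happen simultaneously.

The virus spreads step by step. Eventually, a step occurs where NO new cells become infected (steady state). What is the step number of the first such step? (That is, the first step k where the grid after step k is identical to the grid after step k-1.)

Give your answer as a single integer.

Step 0 (initial): 2 infected
Step 1: +7 new -> 9 infected
Step 2: +7 new -> 16 infected
Step 3: +8 new -> 24 infected
Step 4: +5 new -> 29 infected
Step 5: +3 new -> 32 infected
Step 6: +1 new -> 33 infected
Step 7: +0 new -> 33 infected

Answer: 7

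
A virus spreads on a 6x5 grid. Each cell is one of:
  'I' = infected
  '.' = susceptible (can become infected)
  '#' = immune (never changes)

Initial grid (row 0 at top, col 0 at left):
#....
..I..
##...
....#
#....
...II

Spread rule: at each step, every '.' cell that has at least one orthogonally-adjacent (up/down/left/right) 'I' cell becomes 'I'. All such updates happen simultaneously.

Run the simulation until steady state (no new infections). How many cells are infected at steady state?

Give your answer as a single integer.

Answer: 25

Derivation:
Step 0 (initial): 3 infected
Step 1: +7 new -> 10 infected
Step 2: +9 new -> 19 infected
Step 3: +5 new -> 24 infected
Step 4: +1 new -> 25 infected
Step 5: +0 new -> 25 infected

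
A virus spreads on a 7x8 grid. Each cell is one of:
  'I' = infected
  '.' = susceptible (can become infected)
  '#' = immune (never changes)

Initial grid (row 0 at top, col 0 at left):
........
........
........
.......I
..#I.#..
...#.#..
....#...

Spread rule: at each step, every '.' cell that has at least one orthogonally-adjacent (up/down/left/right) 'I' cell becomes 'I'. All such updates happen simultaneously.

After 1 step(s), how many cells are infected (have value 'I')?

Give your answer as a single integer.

Answer: 7

Derivation:
Step 0 (initial): 2 infected
Step 1: +5 new -> 7 infected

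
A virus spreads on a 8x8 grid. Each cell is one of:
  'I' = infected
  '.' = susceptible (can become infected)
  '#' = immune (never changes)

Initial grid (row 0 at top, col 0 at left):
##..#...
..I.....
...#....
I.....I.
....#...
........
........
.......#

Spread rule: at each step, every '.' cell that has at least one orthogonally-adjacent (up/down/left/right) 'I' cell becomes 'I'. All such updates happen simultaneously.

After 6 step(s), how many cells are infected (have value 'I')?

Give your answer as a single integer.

Answer: 57

Derivation:
Step 0 (initial): 3 infected
Step 1: +11 new -> 14 infected
Step 2: +14 new -> 28 infected
Step 3: +11 new -> 39 infected
Step 4: +10 new -> 49 infected
Step 5: +5 new -> 54 infected
Step 6: +3 new -> 57 infected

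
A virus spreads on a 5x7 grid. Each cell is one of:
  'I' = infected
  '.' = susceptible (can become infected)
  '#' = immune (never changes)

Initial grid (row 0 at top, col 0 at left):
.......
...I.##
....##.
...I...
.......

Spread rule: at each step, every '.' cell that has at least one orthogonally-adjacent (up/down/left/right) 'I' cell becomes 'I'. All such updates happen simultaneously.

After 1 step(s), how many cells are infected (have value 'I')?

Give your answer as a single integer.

Step 0 (initial): 2 infected
Step 1: +7 new -> 9 infected

Answer: 9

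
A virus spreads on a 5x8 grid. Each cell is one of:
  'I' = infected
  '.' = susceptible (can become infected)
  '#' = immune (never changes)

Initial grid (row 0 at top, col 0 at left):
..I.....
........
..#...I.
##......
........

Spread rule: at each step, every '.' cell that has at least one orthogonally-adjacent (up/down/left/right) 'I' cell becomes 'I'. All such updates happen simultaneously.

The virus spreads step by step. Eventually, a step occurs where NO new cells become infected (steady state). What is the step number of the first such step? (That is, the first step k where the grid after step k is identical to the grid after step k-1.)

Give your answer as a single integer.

Step 0 (initial): 2 infected
Step 1: +7 new -> 9 infected
Step 2: +11 new -> 20 infected
Step 3: +9 new -> 29 infected
Step 4: +3 new -> 32 infected
Step 5: +2 new -> 34 infected
Step 6: +1 new -> 35 infected
Step 7: +1 new -> 36 infected
Step 8: +1 new -> 37 infected
Step 9: +0 new -> 37 infected

Answer: 9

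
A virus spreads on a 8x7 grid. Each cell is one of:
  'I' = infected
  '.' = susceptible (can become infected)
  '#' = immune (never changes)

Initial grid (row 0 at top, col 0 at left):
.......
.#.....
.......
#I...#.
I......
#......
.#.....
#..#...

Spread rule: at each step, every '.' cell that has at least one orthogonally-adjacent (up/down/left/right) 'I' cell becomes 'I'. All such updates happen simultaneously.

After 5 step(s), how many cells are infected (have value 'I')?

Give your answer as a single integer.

Step 0 (initial): 2 infected
Step 1: +3 new -> 5 infected
Step 2: +5 new -> 10 infected
Step 3: +6 new -> 16 infected
Step 4: +7 new -> 23 infected
Step 5: +8 new -> 31 infected

Answer: 31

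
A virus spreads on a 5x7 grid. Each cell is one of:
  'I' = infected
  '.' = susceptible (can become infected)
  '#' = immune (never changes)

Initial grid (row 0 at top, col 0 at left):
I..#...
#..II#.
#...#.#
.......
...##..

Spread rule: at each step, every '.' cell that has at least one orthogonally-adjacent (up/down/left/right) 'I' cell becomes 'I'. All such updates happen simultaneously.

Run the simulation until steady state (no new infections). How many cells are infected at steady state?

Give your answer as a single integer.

Step 0 (initial): 3 infected
Step 1: +4 new -> 7 infected
Step 2: +5 new -> 12 infected
Step 3: +4 new -> 16 infected
Step 4: +4 new -> 20 infected
Step 5: +5 new -> 25 infected
Step 6: +2 new -> 27 infected
Step 7: +0 new -> 27 infected

Answer: 27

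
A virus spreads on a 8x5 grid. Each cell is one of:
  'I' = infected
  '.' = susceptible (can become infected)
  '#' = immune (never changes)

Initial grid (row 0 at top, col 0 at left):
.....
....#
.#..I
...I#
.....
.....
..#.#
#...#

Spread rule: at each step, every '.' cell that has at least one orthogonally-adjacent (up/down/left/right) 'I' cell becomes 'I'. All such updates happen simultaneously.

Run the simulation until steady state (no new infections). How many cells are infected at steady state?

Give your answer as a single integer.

Step 0 (initial): 2 infected
Step 1: +3 new -> 5 infected
Step 2: +6 new -> 11 infected
Step 3: +7 new -> 18 infected
Step 4: +7 new -> 25 infected
Step 5: +5 new -> 30 infected
Step 6: +3 new -> 33 infected
Step 7: +0 new -> 33 infected

Answer: 33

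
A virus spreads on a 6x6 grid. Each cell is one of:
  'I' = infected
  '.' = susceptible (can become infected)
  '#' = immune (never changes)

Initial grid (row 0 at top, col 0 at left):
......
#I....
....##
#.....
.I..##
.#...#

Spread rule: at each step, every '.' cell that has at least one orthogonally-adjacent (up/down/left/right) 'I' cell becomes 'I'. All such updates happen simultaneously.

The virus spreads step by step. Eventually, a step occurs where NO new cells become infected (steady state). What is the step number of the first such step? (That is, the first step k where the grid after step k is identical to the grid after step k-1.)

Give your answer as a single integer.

Step 0 (initial): 2 infected
Step 1: +6 new -> 8 infected
Step 2: +9 new -> 17 infected
Step 3: +5 new -> 22 infected
Step 4: +4 new -> 26 infected
Step 5: +2 new -> 28 infected
Step 6: +0 new -> 28 infected

Answer: 6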